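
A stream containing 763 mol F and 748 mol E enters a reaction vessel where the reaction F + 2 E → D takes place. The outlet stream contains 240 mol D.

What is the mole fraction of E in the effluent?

For D: n = n₀ + 1ξ → 240 = 0 + 1ξ, giving ξ = 240 mol.
Outlet amounts (n = n₀ + ν ξ):
  F: 763 − 1(240) = 523
  E: 748 − 2(240) = 268
  D: 0 + 1(240) = 240
Total out = 1031 mol; y_E = 268 / 1031 = 0.2599.

0.26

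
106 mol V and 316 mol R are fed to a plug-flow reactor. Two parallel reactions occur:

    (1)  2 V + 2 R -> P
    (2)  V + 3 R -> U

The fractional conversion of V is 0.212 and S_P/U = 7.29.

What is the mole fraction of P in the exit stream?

Conversion of V: V consumed = 0.212 × 106 = 22.47 mol = 2ξ₁ + 1ξ₂.
Selectivity: 1ξ₁ / (1ξ₂) = 7.29 → ξ₁ = 7.29 ξ₂.
Substitute: (2·7.29 + 1) ξ₂ = 22.47 → ξ₂ = 1.442 mol, ξ₁ = 10.51 mol.
Outlet amounts (n = n₀ + Σ ν·ξ):
  V: 106 − 2(10.51) − 1(1.442) = 83.53
  R: 316 − 2(10.51) − 3(1.442) = 290.6
  P: 0 + 1(10.51) = 10.51
  U: 0 + 1(1.442) = 1.442
Total out = 386.1 mol; y_P = 10.51 / 386.1 = 0.02723.

0.0272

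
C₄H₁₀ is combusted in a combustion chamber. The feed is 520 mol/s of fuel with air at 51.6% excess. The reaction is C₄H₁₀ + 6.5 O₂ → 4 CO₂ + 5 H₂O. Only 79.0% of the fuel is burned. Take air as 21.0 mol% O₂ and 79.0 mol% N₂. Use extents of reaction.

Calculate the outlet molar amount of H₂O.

Stoichiometric O₂ = 6.5 × 520 = 3380 mol/s; O₂ fed = 3380 × 1.516 = 5124 mol/s.
N₂ fed = 5124 × 79/21 = 19280 mol/s.
Fuel reacted = 0.79 × 520 → ξ = 410.8 mol/s.
Outlet (n = n₀ + ν ξ):
  C₄H₁₀: 520 − 1(410.8) = 109.2
  O₂: 5124 − 6.5(410.8) = 2454
  N₂: 19280 (inert)
  CO₂: 0 + 4(410.8) = 1643
  H₂O: 0 + 5(410.8) = 2054

2050 mol/s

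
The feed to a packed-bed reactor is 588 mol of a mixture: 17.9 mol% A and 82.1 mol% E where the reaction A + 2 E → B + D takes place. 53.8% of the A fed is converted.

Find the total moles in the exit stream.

531 mol

A reacted = 0.538 × 105.3 = 56.63 mol; ν_A = −1, so ξ = 56.63/1 = 56.63 mol.
Outlet amounts (n = n₀ + ν ξ):
  A: 105.3 − 1(56.63) = 48.63
  E: 482.7 − 2(56.63) = 369.5
  B: 0 + 1(56.63) = 56.63
  D: 0 + 1(56.63) = 56.63
Total out = 48.63 + 369.5 + 56.63 + 56.63 = 531.4 mol.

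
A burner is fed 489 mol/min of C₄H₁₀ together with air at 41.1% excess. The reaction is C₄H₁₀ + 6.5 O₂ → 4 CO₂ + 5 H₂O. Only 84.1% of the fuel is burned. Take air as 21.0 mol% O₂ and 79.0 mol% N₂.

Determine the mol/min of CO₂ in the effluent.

1640 mol/min

Stoichiometric O₂ = 6.5 × 489 = 3178 mol/min; O₂ fed = 3178 × 1.411 = 4485 mol/min.
N₂ fed = 4485 × 79/21 = 16870 mol/min.
Fuel reacted = 0.841 × 489 → ξ = 411.2 mol/min.
Outlet (n = n₀ + ν ξ):
  C₄H₁₀: 489 − 1(411.2) = 77.75
  O₂: 4485 − 6.5(411.2) = 1812
  N₂: 16870 (inert)
  CO₂: 0 + 4(411.2) = 1645
  H₂O: 0 + 5(411.2) = 2056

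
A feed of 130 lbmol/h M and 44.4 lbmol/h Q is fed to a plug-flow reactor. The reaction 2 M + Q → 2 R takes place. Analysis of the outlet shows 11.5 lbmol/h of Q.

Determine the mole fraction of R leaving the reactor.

0.465

For Q: n = n₀ − 1ξ → 11.5 = 44.4 − 1ξ, giving ξ = 32.9 lbmol/h.
Outlet amounts (n = n₀ + ν ξ):
  M: 130 − 2(32.9) = 64.2
  Q: 44.4 − 1(32.9) = 11.5
  R: 0 + 2(32.9) = 65.8
Total out = 141.5 lbmol/h; y_R = 65.8 / 141.5 = 0.465.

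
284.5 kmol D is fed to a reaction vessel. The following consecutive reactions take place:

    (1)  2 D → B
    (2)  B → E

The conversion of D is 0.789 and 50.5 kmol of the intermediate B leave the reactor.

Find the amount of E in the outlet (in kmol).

Conversion of D: D consumed = 2ξ₁ = 0.789 × 284.5 → ξ₁ = 112.2 kmol.
B balance: n_B = 0 + 1ξ₁ − 1ξ₂ = 50.5 → ξ₂ = (1·112.2 − 50.5)/1 = 61.74 kmol.
Outlet amounts (n = n₀ + Σ ν·ξ):
  D: 284.5 − 2(112.2) = 60.03
  B: 0 + 1(112.2) − 1(61.74) = 50.5
  E: 0 + 1(61.74) = 61.74

61.7 kmol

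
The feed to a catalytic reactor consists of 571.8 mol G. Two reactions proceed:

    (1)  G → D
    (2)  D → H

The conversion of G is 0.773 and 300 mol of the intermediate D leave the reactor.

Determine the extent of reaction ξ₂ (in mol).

ξ₂ = 142 mol

Conversion of G: G consumed = 1ξ₁ = 0.773 × 571.8 → ξ₁ = 442 mol.
D balance: n_D = 0 + 1ξ₁ − 1ξ₂ = 300 → ξ₂ = (1·442 − 300)/1 = 142 mol.
Outlet amounts (n = n₀ + Σ ν·ξ):
  G: 571.8 − 1(442) = 129.8
  D: 0 + 1(442) − 1(142) = 300
  H: 0 + 1(142) = 142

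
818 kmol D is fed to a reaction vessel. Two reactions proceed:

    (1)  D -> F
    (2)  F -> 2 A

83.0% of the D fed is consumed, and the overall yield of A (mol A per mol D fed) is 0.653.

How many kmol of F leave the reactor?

412 kmol

Conversion of D: D consumed = 1ξ₁ = 0.83 × 818 → ξ₁ = 678.9 kmol.
Yield of A: 2ξ₂ / 818 = 0.653 → ξ₂ = 267.1 kmol.
Outlet amounts (n = n₀ + Σ ν·ξ):
  D: 818 − 1(678.9) = 139.1
  F: 0 + 1(678.9) − 1(267.1) = 411.9
  A: 0 + 2(267.1) = 534.2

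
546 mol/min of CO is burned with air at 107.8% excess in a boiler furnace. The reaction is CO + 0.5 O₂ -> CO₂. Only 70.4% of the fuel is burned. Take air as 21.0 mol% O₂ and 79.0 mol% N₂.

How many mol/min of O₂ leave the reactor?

Stoichiometric O₂ = 0.5 × 546 = 273 mol/min; O₂ fed = 273 × 2.078 = 567.3 mol/min.
N₂ fed = 567.3 × 79/21 = 2134 mol/min.
Fuel reacted = 0.704 × 546 → ξ = 384.4 mol/min.
Outlet (n = n₀ + ν ξ):
  CO: 546 − 1(384.4) = 161.6
  O₂: 567.3 − 0.5(384.4) = 375.1
  N₂: 2134 (inert)
  CO₂: 0 + 1(384.4) = 384.4

375 mol/min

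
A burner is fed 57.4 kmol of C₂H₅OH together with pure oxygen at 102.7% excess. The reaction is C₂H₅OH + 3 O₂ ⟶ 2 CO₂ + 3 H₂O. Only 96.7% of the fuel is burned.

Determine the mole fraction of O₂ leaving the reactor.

0.395

Stoichiometric O₂ = 3 × 57.4 = 172.2 kmol; O₂ fed = 172.2 × 2.027 = 349 kmol.
Fuel reacted = 0.967 × 57.4 → ξ = 55.51 kmol.
Outlet (n = n₀ + ν ξ):
  C₂H₅OH: 57.4 − 1(55.51) = 1.894
  O₂: 349 − 3(55.51) = 182.5
  CO₂: 0 + 2(55.51) = 111
  H₂O: 0 + 3(55.51) = 166.5
Total out = 462 kmol; y_O₂ = 182.5 / 462 = 0.3951.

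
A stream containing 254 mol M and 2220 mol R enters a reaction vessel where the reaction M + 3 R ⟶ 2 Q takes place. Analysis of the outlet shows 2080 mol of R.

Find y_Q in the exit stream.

For R: n = n₀ − 3ξ → 2080 = 2220 − 3ξ, giving ξ = 46.67 mol.
Outlet amounts (n = n₀ + ν ξ):
  M: 254 − 1(46.67) = 207.3
  R: 2220 − 3(46.67) = 2080
  Q: 0 + 2(46.67) = 93.33
Total out = 2381 mol; y_Q = 93.33 / 2381 = 0.0392.

0.0392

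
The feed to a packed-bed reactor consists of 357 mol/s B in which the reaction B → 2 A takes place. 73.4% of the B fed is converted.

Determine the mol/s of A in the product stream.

524 mol/s

B reacted = 0.734 × 357 = 262 mol/s; ν_B = −1, so ξ = 262/1 = 262 mol/s.
Outlet amounts (n = n₀ + ν ξ):
  B: 357 − 1(262) = 94.96
  A: 0 + 2(262) = 524.1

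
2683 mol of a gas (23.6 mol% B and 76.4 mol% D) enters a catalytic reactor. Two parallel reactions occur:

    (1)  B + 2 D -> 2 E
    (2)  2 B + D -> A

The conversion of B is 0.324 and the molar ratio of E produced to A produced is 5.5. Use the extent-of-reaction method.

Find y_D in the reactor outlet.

Conversion of B: B consumed = 0.324 × 633.2 = 205.2 mol = 1ξ₁ + 2ξ₂.
Selectivity: 2ξ₁ / (1ξ₂) = 5.5 → ξ₁ = 2.75 ξ₂.
Substitute: (1·2.75 + 2) ξ₂ = 205.2 → ξ₂ = 43.19 mol, ξ₁ = 118.8 mol.
Outlet amounts (n = n₀ + Σ ν·ξ):
  B: 633.2 − 1(118.8) − 2(43.19) = 428
  D: 2050 − 2(118.8) − 1(43.19) = 1769
  E: 0 + 2(118.8) = 237.5
  A: 0 + 1(43.19) = 43.19
Total out = 2478 mol; y_D = 1769 / 2478 = 0.714.

0.714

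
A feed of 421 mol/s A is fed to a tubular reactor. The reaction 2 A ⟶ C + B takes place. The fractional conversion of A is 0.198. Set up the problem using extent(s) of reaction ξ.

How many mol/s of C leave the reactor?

A reacted = 0.198 × 421 = 83.36 mol/s; ν_A = −2, so ξ = 83.36/2 = 41.68 mol/s.
Outlet amounts (n = n₀ + ν ξ):
  A: 421 − 2(41.68) = 337.6
  C: 0 + 1(41.68) = 41.68
  B: 0 + 1(41.68) = 41.68

41.7 mol/s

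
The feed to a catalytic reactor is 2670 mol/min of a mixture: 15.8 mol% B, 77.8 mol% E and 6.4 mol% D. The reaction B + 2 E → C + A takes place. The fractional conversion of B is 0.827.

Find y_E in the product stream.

0.594

B reacted = 0.827 × 421.9 = 348.9 mol/min; ν_B = −1, so ξ = 348.9/1 = 348.9 mol/min.
Outlet amounts (n = n₀ + ν ξ):
  B: 421.9 − 1(348.9) = 72.98
  E: 2077 − 2(348.9) = 1380
  C: 0 + 1(348.9) = 348.9
  A: 0 + 1(348.9) = 348.9
  D: 170.9 (inert)
Total out = 2321 mol/min; y_E = 1380 / 2321 = 0.5943.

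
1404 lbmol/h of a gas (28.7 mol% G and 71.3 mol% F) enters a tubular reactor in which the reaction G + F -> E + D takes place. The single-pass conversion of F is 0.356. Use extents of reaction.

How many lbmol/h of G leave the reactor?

F reacted = 0.356 × 1001 = 356.4 lbmol/h; ν_F = −1, so ξ = 356.4/1 = 356.4 lbmol/h.
Outlet amounts (n = n₀ + ν ξ):
  G: 402.9 − 1(356.4) = 46.57
  F: 1001 − 1(356.4) = 644.7
  E: 0 + 1(356.4) = 356.4
  D: 0 + 1(356.4) = 356.4

46.6 lbmol/h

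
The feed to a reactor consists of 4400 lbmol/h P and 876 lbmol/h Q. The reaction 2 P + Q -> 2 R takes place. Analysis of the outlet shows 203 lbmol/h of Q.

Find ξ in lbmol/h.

ξ = 673 lbmol/h

For Q: n = n₀ − 1ξ → 203 = 876 − 1ξ, giving ξ = 673 lbmol/h.
Outlet amounts (n = n₀ + ν ξ):
  P: 4400 − 2(673) = 3054
  Q: 876 − 1(673) = 203
  R: 0 + 2(673) = 1346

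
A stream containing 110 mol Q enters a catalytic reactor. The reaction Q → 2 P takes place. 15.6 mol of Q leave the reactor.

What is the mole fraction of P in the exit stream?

For Q: n = n₀ − 1ξ → 15.6 = 110 − 1ξ, giving ξ = 94.4 mol.
Outlet amounts (n = n₀ + ν ξ):
  Q: 110 − 1(94.4) = 15.6
  P: 0 + 2(94.4) = 188.8
Total out = 204.4 mol; y_P = 188.8 / 204.4 = 0.9237.

0.924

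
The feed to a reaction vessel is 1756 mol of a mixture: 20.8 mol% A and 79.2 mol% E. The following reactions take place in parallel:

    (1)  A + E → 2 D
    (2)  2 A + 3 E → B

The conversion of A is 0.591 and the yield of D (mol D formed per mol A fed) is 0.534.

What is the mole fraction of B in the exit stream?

0.0389

Yield of D: 2ξ₁ / 365.2 = 0.534 → ξ₁ = 97.52 mol.
Conversion of A: 1ξ₁ + 2ξ₂ = 0.591 × 365.2 = 215.9 → ξ₂ = 59.17 mol.
Outlet amounts (n = n₀ + Σ ν·ξ):
  A: 365.2 − 1(97.52) − 2(59.17) = 149.4
  E: 1391 − 1(97.52) − 3(59.17) = 1116
  D: 0 + 2(97.52) = 195
  B: 0 + 1(59.17) = 59.17
Total out = 1519 mol; y_B = 59.17 / 1519 = 0.03895.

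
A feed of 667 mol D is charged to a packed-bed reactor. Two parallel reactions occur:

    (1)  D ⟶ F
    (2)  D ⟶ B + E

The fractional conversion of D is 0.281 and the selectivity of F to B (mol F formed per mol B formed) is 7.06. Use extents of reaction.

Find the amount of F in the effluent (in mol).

Conversion of D: D consumed = 0.281 × 667 = 187.4 mol = 1ξ₁ + 1ξ₂.
Selectivity: 1ξ₁ / (1ξ₂) = 7.06 → ξ₁ = 7.06 ξ₂.
Substitute: (1·7.06 + 1) ξ₂ = 187.4 → ξ₂ = 23.25 mol, ξ₁ = 164.2 mol.
Outlet amounts (n = n₀ + Σ ν·ξ):
  D: 667 − 1(164.2) − 1(23.25) = 479.6
  F: 0 + 1(164.2) = 164.2
  B: 0 + 1(23.25) = 23.25
  E: 0 + 1(23.25) = 23.25

164 mol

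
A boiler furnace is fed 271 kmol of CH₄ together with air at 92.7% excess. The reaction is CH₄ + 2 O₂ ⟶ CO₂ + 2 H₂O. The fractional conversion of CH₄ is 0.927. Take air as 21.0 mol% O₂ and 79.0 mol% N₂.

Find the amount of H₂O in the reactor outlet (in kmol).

502 kmol

Stoichiometric O₂ = 2 × 271 = 542 kmol; O₂ fed = 542 × 1.927 = 1044 kmol.
N₂ fed = 1044 × 79/21 = 3929 kmol.
Fuel reacted = 0.927 × 271 → ξ = 251.2 kmol.
Outlet (n = n₀ + ν ξ):
  CH₄: 271 − 1(251.2) = 19.78
  O₂: 1044 − 2(251.2) = 542
  N₂: 3929 (inert)
  CO₂: 0 + 1(251.2) = 251.2
  H₂O: 0 + 2(251.2) = 502.4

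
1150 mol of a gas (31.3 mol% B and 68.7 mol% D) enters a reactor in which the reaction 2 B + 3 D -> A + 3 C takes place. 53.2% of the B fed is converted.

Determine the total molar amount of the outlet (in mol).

B reacted = 0.532 × 359.9 = 191.5 mol; ν_B = −2, so ξ = 191.5/2 = 95.75 mol.
Outlet amounts (n = n₀ + ν ξ):
  B: 359.9 − 2(95.75) = 168.5
  D: 790 − 3(95.75) = 502.8
  A: 0 + 1(95.75) = 95.75
  C: 0 + 3(95.75) = 287.2
Total out = 168.5 + 502.8 + 95.75 + 287.2 = 1054 mol.

1050 mol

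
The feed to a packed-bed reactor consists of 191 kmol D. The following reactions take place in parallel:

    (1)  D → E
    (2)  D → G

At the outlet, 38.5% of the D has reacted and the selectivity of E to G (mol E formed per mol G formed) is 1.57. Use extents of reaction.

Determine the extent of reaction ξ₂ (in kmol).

Conversion of D: D consumed = 0.385 × 191 = 73.53 kmol = 1ξ₁ + 1ξ₂.
Selectivity: 1ξ₁ / (1ξ₂) = 1.57 → ξ₁ = 1.57 ξ₂.
Substitute: (1·1.57 + 1) ξ₂ = 73.53 → ξ₂ = 28.61 kmol, ξ₁ = 44.92 kmol.
Outlet amounts (n = n₀ + Σ ν·ξ):
  D: 191 − 1(44.92) − 1(28.61) = 117.5
  E: 0 + 1(44.92) = 44.92
  G: 0 + 1(28.61) = 28.61

ξ₂ = 28.6 kmol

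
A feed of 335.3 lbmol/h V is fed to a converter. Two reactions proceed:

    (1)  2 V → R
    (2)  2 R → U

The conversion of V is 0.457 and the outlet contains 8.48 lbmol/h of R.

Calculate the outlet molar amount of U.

34.1 lbmol/h

Conversion of V: V consumed = 2ξ₁ = 0.457 × 335.3 → ξ₁ = 76.62 lbmol/h.
R balance: n_R = 0 + 1ξ₁ − 2ξ₂ = 8.48 → ξ₂ = (1·76.62 − 8.48)/2 = 34.07 lbmol/h.
Outlet amounts (n = n₀ + Σ ν·ξ):
  V: 335.3 − 2(76.62) = 182.1
  R: 0 + 1(76.62) − 2(34.07) = 8.48
  U: 0 + 1(34.07) = 34.07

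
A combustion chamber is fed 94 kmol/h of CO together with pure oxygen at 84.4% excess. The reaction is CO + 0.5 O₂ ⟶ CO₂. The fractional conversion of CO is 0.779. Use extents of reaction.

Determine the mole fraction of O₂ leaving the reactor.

0.347

Stoichiometric O₂ = 0.5 × 94 = 47 kmol/h; O₂ fed = 47 × 1.844 = 86.67 kmol/h.
Fuel reacted = 0.779 × 94 → ξ = 73.23 kmol/h.
Outlet (n = n₀ + ν ξ):
  CO: 94 − 1(73.23) = 20.77
  O₂: 86.67 − 0.5(73.23) = 50.06
  CO₂: 0 + 1(73.23) = 73.23
Total out = 144.1 kmol/h; y_O₂ = 50.06 / 144.1 = 0.3475.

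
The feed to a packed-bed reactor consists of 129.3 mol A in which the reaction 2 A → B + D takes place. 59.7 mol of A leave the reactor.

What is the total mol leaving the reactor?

For A: n = n₀ − 2ξ → 59.7 = 129.3 − 2ξ, giving ξ = 34.8 mol.
Outlet amounts (n = n₀ + ν ξ):
  A: 129.3 − 2(34.8) = 59.7
  B: 0 + 1(34.8) = 34.8
  D: 0 + 1(34.8) = 34.8
Total out = 59.7 + 34.8 + 34.8 = 129.3 mol.

129 mol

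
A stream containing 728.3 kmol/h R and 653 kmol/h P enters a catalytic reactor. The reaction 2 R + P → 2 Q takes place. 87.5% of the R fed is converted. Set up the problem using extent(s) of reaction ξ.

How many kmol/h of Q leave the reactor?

R reacted = 0.875 × 728.3 = 637.3 kmol/h; ν_R = −2, so ξ = 637.3/2 = 318.6 kmol/h.
Outlet amounts (n = n₀ + ν ξ):
  R: 728.3 − 2(318.6) = 91.04
  P: 653 − 1(318.6) = 334.4
  Q: 0 + 2(318.6) = 637.3

637 kmol/h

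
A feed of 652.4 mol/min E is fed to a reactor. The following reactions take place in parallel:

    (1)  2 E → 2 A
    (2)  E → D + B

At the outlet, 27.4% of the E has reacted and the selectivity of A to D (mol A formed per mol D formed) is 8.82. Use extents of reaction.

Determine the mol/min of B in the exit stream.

18.2 mol/min

Conversion of E: E consumed = 0.274 × 652.4 = 178.8 mol/min = 2ξ₁ + 1ξ₂.
Selectivity: 2ξ₁ / (1ξ₂) = 8.82 → ξ₁ = 4.41 ξ₂.
Substitute: (2·4.41 + 1) ξ₂ = 178.8 → ξ₂ = 18.2 mol/min, ξ₁ = 80.28 mol/min.
Outlet amounts (n = n₀ + Σ ν·ξ):
  E: 652.4 − 2(80.28) − 1(18.2) = 473.6
  A: 0 + 2(80.28) = 160.6
  D: 0 + 1(18.2) = 18.2
  B: 0 + 1(18.2) = 18.2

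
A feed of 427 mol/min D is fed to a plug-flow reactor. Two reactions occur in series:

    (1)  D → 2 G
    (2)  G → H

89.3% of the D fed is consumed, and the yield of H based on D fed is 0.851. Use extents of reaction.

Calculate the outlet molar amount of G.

Conversion of D: D consumed = 1ξ₁ = 0.893 × 427 → ξ₁ = 381.3 mol/min.
Yield of H: 1ξ₂ / 427 = 0.851 → ξ₂ = 363.4 mol/min.
Outlet amounts (n = n₀ + Σ ν·ξ):
  D: 427 − 1(381.3) = 45.69
  G: 0 + 2(381.3) − 1(363.4) = 399.2
  H: 0 + 1(363.4) = 363.4

399 mol/min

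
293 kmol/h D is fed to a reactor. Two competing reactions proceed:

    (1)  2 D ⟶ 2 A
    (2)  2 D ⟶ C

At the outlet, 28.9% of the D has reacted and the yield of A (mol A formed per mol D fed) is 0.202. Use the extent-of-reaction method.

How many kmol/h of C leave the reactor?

12.7 kmol/h

Yield of A: 2ξ₁ / 293 = 0.202 → ξ₁ = 29.59 kmol/h.
Conversion of D: 2ξ₁ + 2ξ₂ = 0.289 × 293 = 84.68 → ξ₂ = 12.75 kmol/h.
Outlet amounts (n = n₀ + Σ ν·ξ):
  D: 293 − 2(29.59) − 2(12.75) = 208.3
  A: 0 + 2(29.59) = 59.19
  C: 0 + 1(12.75) = 12.75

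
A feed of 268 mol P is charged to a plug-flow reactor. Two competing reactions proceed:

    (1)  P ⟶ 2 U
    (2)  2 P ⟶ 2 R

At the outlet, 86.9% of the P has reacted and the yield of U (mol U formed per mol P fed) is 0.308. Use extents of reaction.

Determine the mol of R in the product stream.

192 mol

Yield of U: 2ξ₁ / 268 = 0.308 → ξ₁ = 41.27 mol.
Conversion of P: 1ξ₁ + 2ξ₂ = 0.869 × 268 = 232.9 → ξ₂ = 95.81 mol.
Outlet amounts (n = n₀ + Σ ν·ξ):
  P: 268 − 1(41.27) − 2(95.81) = 35.11
  U: 0 + 2(41.27) = 82.54
  R: 0 + 2(95.81) = 191.6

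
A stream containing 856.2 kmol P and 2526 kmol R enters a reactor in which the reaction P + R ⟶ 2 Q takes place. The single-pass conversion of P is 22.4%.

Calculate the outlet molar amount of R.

2330 kmol

P reacted = 0.224 × 856.2 = 191.8 kmol; ν_P = −1, so ξ = 191.8/1 = 191.8 kmol.
Outlet amounts (n = n₀ + ν ξ):
  P: 856.2 − 1(191.8) = 664.4
  R: 2526 − 1(191.8) = 2334
  Q: 0 + 2(191.8) = 383.6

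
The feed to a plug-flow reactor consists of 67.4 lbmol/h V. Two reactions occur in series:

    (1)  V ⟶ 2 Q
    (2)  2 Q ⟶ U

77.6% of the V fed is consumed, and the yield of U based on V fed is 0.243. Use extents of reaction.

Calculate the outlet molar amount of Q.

71.8 lbmol/h

Conversion of V: V consumed = 1ξ₁ = 0.776 × 67.4 → ξ₁ = 52.3 lbmol/h.
Yield of U: 1ξ₂ / 67.4 = 0.243 → ξ₂ = 16.38 lbmol/h.
Outlet amounts (n = n₀ + Σ ν·ξ):
  V: 67.4 − 1(52.3) = 15.1
  Q: 0 + 2(52.3) − 2(16.38) = 71.85
  U: 0 + 1(16.38) = 16.38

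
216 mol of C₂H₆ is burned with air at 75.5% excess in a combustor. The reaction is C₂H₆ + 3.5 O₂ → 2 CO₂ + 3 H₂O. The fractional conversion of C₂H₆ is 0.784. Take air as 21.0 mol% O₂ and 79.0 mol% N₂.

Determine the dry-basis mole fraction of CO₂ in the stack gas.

Stoichiometric O₂ = 3.5 × 216 = 756 mol; O₂ fed = 756 × 1.755 = 1327 mol.
N₂ fed = 1327 × 79/21 = 4991 mol.
Fuel reacted = 0.784 × 216 → ξ = 169.3 mol.
Outlet (n = n₀ + ν ξ):
  C₂H₆: 216 − 1(169.3) = 46.66
  O₂: 1327 − 3.5(169.3) = 734.1
  N₂: 4991 (inert)
  CO₂: 0 + 2(169.3) = 338.7
  H₂O: 0 + 3(169.3) = 508
Dry total = 6111 mol; y_CO₂ (dry) = 338.7 / 6111 = 0.05543.

0.0554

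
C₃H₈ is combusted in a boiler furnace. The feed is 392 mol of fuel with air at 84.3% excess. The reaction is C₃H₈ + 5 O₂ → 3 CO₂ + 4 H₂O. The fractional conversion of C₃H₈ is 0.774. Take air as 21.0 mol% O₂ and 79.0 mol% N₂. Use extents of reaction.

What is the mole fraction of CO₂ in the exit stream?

Stoichiometric O₂ = 5 × 392 = 1960 mol; O₂ fed = 1960 × 1.843 = 3612 mol.
N₂ fed = 3612 × 79/21 = 13590 mol.
Fuel reacted = 0.774 × 392 → ξ = 303.4 mol.
Outlet (n = n₀ + ν ξ):
  C₃H₈: 392 − 1(303.4) = 88.59
  O₂: 3612 − 5(303.4) = 2095
  N₂: 13590 (inert)
  CO₂: 0 + 3(303.4) = 910.2
  H₂O: 0 + 4(303.4) = 1214
Total out = 17900 mol; y_CO₂ = 910.2 / 17900 = 0.05086.

0.0509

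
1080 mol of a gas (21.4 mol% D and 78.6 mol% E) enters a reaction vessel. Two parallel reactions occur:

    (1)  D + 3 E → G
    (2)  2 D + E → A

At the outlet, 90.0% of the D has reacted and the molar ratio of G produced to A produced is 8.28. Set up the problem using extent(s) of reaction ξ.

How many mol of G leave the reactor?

168 mol

Conversion of D: D consumed = 0.9 × 231.1 = 208 mol = 1ξ₁ + 2ξ₂.
Selectivity: 1ξ₁ / (1ξ₂) = 8.28 → ξ₁ = 8.28 ξ₂.
Substitute: (1·8.28 + 2) ξ₂ = 208 → ξ₂ = 20.23 mol, ξ₁ = 167.5 mol.
Outlet amounts (n = n₀ + Σ ν·ξ):
  D: 231.1 − 1(167.5) − 2(20.23) = 23.11
  E: 848.9 − 3(167.5) − 1(20.23) = 326
  G: 0 + 1(167.5) = 167.5
  A: 0 + 1(20.23) = 20.23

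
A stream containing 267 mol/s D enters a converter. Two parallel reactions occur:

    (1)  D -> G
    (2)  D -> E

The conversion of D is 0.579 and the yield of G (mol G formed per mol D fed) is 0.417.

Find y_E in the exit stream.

Yield of G: 1ξ₁ / 267 = 0.417 → ξ₁ = 111.3 mol/s.
Conversion of D: 1ξ₁ + 1ξ₂ = 0.579 × 267 = 154.6 → ξ₂ = 43.25 mol/s.
Outlet amounts (n = n₀ + Σ ν·ξ):
  D: 267 − 1(111.3) − 1(43.25) = 112.4
  G: 0 + 1(111.3) = 111.3
  E: 0 + 1(43.25) = 43.25
Total out = 267 mol/s; y_E = 43.25 / 267 = 0.162.

0.162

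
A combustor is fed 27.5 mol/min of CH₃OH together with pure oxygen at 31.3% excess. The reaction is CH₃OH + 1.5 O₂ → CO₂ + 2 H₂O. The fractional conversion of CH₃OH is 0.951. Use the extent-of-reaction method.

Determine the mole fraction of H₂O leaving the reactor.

0.552

Stoichiometric O₂ = 1.5 × 27.5 = 41.25 mol/min; O₂ fed = 41.25 × 1.313 = 54.16 mol/min.
Fuel reacted = 0.951 × 27.5 → ξ = 26.15 mol/min.
Outlet (n = n₀ + ν ξ):
  CH₃OH: 27.5 − 1(26.15) = 1.348
  O₂: 54.16 − 1.5(26.15) = 14.93
  CO₂: 0 + 1(26.15) = 26.15
  H₂O: 0 + 2(26.15) = 52.3
Total out = 94.74 mol/min; y_H₂O = 52.3 / 94.74 = 0.5521.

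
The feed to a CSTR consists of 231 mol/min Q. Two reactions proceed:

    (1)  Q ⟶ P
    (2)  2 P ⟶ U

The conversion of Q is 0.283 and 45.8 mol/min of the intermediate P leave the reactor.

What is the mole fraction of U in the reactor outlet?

Conversion of Q: Q consumed = 1ξ₁ = 0.283 × 231 → ξ₁ = 65.37 mol/min.
P balance: n_P = 0 + 1ξ₁ − 2ξ₂ = 45.8 → ξ₂ = (1·65.37 − 45.8)/2 = 9.786 mol/min.
Outlet amounts (n = n₀ + Σ ν·ξ):
  Q: 231 − 1(65.37) = 165.6
  P: 0 + 1(65.37) − 2(9.786) = 45.8
  U: 0 + 1(9.786) = 9.786
Total out = 221.2 mol/min; y_U = 9.786 / 221.2 = 0.04424.

0.0442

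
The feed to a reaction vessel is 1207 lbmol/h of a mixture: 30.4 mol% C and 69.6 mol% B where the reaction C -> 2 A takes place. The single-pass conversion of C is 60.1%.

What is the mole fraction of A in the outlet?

0.309

C reacted = 0.601 × 366.9 = 220.5 lbmol/h; ν_C = −1, so ξ = 220.5/1 = 220.5 lbmol/h.
Outlet amounts (n = n₀ + ν ξ):
  C: 366.9 − 1(220.5) = 146.4
  A: 0 + 2(220.5) = 441
  B: 840.1 (inert)
Total out = 1428 lbmol/h; y_A = 441 / 1428 = 0.309.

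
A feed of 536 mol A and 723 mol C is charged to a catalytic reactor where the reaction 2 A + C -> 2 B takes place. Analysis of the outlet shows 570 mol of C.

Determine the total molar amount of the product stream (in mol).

1110 mol

For C: n = n₀ − 1ξ → 570 = 723 − 1ξ, giving ξ = 153 mol.
Outlet amounts (n = n₀ + ν ξ):
  A: 536 − 2(153) = 230
  C: 723 − 1(153) = 570
  B: 0 + 2(153) = 306
Total out = 230 + 570 + 306 = 1106 mol.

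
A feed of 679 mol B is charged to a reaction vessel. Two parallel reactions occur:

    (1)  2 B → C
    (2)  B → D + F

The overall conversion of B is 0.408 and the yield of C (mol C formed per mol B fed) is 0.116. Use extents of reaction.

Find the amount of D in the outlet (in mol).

120 mol

Yield of C: 1ξ₁ / 679 = 0.116 → ξ₁ = 78.76 mol.
Conversion of B: 2ξ₁ + 1ξ₂ = 0.408 × 679 = 277 → ξ₂ = 119.5 mol.
Outlet amounts (n = n₀ + Σ ν·ξ):
  B: 679 − 2(78.76) − 1(119.5) = 402
  C: 0 + 1(78.76) = 78.76
  D: 0 + 1(119.5) = 119.5
  F: 0 + 1(119.5) = 119.5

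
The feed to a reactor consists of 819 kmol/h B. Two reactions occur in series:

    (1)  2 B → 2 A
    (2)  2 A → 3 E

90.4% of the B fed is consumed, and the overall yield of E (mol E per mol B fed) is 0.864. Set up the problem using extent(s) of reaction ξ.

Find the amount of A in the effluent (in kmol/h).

Conversion of B: B consumed = 2ξ₁ = 0.904 × 819 → ξ₁ = 370.2 kmol/h.
Yield of E: 3ξ₂ / 819 = 0.864 → ξ₂ = 235.9 kmol/h.
Outlet amounts (n = n₀ + Σ ν·ξ):
  B: 819 − 2(370.2) = 78.62
  A: 0 + 2(370.2) − 2(235.9) = 268.6
  E: 0 + 3(235.9) = 707.6

269 kmol/h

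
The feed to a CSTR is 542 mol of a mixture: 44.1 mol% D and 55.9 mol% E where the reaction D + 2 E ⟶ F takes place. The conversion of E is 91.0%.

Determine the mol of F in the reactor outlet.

E reacted = 0.91 × 303 = 275.7 mol; ν_E = −2, so ξ = 275.7/2 = 137.9 mol.
Outlet amounts (n = n₀ + ν ξ):
  D: 239 − 1(137.9) = 101.2
  E: 303 − 2(137.9) = 27.27
  F: 0 + 1(137.9) = 137.9

138 mol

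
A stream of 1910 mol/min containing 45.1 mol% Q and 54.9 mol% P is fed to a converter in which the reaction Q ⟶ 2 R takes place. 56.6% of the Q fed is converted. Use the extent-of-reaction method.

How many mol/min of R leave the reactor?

Q reacted = 0.566 × 861.4 = 487.6 mol/min; ν_Q = −1, so ξ = 487.6/1 = 487.6 mol/min.
Outlet amounts (n = n₀ + ν ξ):
  Q: 861.4 − 1(487.6) = 373.9
  R: 0 + 2(487.6) = 975.1
  P: 1049 (inert)

975 mol/min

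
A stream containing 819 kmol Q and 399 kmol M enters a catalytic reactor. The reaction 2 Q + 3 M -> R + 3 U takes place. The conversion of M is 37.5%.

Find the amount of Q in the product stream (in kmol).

M reacted = 0.375 × 399 = 149.6 kmol; ν_M = −3, so ξ = 149.6/3 = 49.88 kmol.
Outlet amounts (n = n₀ + ν ξ):
  Q: 819 − 2(49.88) = 719.2
  M: 399 − 3(49.88) = 249.4
  R: 0 + 1(49.88) = 49.88
  U: 0 + 3(49.88) = 149.6

719 kmol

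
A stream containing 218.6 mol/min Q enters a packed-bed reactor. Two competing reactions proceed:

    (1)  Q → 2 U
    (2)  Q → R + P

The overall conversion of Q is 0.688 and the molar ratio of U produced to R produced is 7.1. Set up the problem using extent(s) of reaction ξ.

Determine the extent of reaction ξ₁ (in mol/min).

ξ₁ = 117 mol/min

Conversion of Q: Q consumed = 0.688 × 218.6 = 150.4 mol/min = 1ξ₁ + 1ξ₂.
Selectivity: 2ξ₁ / (1ξ₂) = 7.1 → ξ₁ = 3.55 ξ₂.
Substitute: (1·3.55 + 1) ξ₂ = 150.4 → ξ₂ = 33.05 mol/min, ξ₁ = 117.3 mol/min.
Outlet amounts (n = n₀ + Σ ν·ξ):
  Q: 218.6 − 1(117.3) − 1(33.05) = 68.2
  U: 0 + 2(117.3) = 234.7
  R: 0 + 1(33.05) = 33.05
  P: 0 + 1(33.05) = 33.05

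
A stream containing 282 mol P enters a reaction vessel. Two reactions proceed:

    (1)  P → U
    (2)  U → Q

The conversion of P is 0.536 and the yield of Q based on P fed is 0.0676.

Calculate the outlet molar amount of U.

132 mol

Conversion of P: P consumed = 1ξ₁ = 0.536 × 282 → ξ₁ = 151.2 mol.
Yield of Q: 1ξ₂ / 282 = 0.0676 → ξ₂ = 19.06 mol.
Outlet amounts (n = n₀ + Σ ν·ξ):
  P: 282 − 1(151.2) = 130.8
  U: 0 + 1(151.2) − 1(19.06) = 132.1
  Q: 0 + 1(19.06) = 19.06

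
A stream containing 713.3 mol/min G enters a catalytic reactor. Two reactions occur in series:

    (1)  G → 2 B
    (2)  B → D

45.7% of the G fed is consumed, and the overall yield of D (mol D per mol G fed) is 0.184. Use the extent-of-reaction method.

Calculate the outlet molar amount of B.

521 mol/min

Conversion of G: G consumed = 1ξ₁ = 0.457 × 713.3 → ξ₁ = 326 mol/min.
Yield of D: 1ξ₂ / 713.3 = 0.184 → ξ₂ = 131.2 mol/min.
Outlet amounts (n = n₀ + Σ ν·ξ):
  G: 713.3 − 1(326) = 387.3
  B: 0 + 2(326) − 1(131.2) = 520.7
  D: 0 + 1(131.2) = 131.2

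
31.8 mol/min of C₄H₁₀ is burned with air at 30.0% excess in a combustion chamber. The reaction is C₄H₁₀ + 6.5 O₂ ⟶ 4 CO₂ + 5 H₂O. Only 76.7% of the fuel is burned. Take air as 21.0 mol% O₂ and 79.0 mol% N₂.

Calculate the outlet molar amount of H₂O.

122 mol/min

Stoichiometric O₂ = 6.5 × 31.8 = 206.7 mol/min; O₂ fed = 206.7 × 1.300 = 268.7 mol/min.
N₂ fed = 268.7 × 79/21 = 1011 mol/min.
Fuel reacted = 0.767 × 31.8 → ξ = 24.39 mol/min.
Outlet (n = n₀ + ν ξ):
  C₄H₁₀: 31.8 − 1(24.39) = 7.409
  O₂: 268.7 − 6.5(24.39) = 110.2
  N₂: 1011 (inert)
  CO₂: 0 + 4(24.39) = 97.56
  H₂O: 0 + 5(24.39) = 122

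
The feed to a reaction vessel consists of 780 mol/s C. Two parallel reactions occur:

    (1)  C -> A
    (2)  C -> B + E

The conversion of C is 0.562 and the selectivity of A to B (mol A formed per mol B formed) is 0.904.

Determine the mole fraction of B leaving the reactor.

0.228

Conversion of C: C consumed = 0.562 × 780 = 438.4 mol/s = 1ξ₁ + 1ξ₂.
Selectivity: 1ξ₁ / (1ξ₂) = 0.904 → ξ₁ = 0.904 ξ₂.
Substitute: (1·0.904 + 1) ξ₂ = 438.4 → ξ₂ = 230.2 mol/s, ξ₁ = 208.1 mol/s.
Outlet amounts (n = n₀ + Σ ν·ξ):
  C: 780 − 1(208.1) − 1(230.2) = 341.6
  A: 0 + 1(208.1) = 208.1
  B: 0 + 1(230.2) = 230.2
  E: 0 + 1(230.2) = 230.2
Total out = 1010 mol/s; y_B = 230.2 / 1010 = 0.2279.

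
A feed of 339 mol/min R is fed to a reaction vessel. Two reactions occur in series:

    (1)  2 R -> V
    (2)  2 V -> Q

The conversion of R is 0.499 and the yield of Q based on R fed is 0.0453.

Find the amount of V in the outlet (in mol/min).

53.9 mol/min

Conversion of R: R consumed = 2ξ₁ = 0.499 × 339 → ξ₁ = 84.58 mol/min.
Yield of Q: 1ξ₂ / 339 = 0.0453 → ξ₂ = 15.36 mol/min.
Outlet amounts (n = n₀ + Σ ν·ξ):
  R: 339 − 2(84.58) = 169.8
  V: 0 + 1(84.58) − 2(15.36) = 53.87
  Q: 0 + 1(15.36) = 15.36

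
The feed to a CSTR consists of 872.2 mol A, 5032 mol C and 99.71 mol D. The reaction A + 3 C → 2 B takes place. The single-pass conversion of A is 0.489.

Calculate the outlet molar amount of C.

3750 mol

A reacted = 0.489 × 872.2 = 426.5 mol; ν_A = −1, so ξ = 426.5/1 = 426.5 mol.
Outlet amounts (n = n₀ + ν ξ):
  A: 872.2 − 1(426.5) = 445.7
  C: 5032 − 3(426.5) = 3752
  B: 0 + 2(426.5) = 853
  D: 99.71 (inert)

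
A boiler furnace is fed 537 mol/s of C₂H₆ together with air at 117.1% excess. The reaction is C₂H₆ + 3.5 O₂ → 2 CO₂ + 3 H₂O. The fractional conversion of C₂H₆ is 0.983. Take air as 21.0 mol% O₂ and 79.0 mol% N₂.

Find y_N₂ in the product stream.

0.759

Stoichiometric O₂ = 3.5 × 537 = 1880 mol/s; O₂ fed = 1880 × 2.171 = 4080 mol/s.
N₂ fed = 4080 × 79/21 = 15350 mol/s.
Fuel reacted = 0.983 × 537 → ξ = 527.9 mol/s.
Outlet (n = n₀ + ν ξ):
  C₂H₆: 537 − 1(527.9) = 9.129
  O₂: 4080 − 3.5(527.9) = 2233
  N₂: 15350 (inert)
  CO₂: 0 + 2(527.9) = 1056
  H₂O: 0 + 3(527.9) = 1584
Total out = 20230 mol/s; y_N₂ = 15350 / 20230 = 0.7587.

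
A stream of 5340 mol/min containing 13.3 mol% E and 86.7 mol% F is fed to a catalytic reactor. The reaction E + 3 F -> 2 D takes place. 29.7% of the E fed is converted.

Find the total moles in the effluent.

E reacted = 0.297 × 710.2 = 210.9 mol/min; ν_E = −1, so ξ = 210.9/1 = 210.9 mol/min.
Outlet amounts (n = n₀ + ν ξ):
  E: 710.2 − 1(210.9) = 499.3
  F: 4630 − 3(210.9) = 3997
  D: 0 + 2(210.9) = 421.9
Total out = 499.3 + 3997 + 421.9 = 4918 mol/min.

4920 mol/min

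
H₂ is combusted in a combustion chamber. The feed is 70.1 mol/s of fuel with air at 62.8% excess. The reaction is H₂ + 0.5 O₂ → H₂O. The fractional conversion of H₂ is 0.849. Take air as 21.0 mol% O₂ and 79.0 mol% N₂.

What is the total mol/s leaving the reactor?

312 mol/s

Stoichiometric O₂ = 0.5 × 70.1 = 35.05 mol/s; O₂ fed = 35.05 × 1.628 = 57.06 mol/s.
N₂ fed = 57.06 × 79/21 = 214.7 mol/s.
Fuel reacted = 0.849 × 70.1 → ξ = 59.51 mol/s.
Outlet (n = n₀ + ν ξ):
  H₂: 70.1 − 1(59.51) = 10.59
  O₂: 57.06 − 0.5(59.51) = 27.3
  N₂: 214.7 (inert)
  H₂O: 0 + 1(59.51) = 59.51
Total out = 10.59 + 27.3 + 214.7 + 59.51 = 312.1 mol/s.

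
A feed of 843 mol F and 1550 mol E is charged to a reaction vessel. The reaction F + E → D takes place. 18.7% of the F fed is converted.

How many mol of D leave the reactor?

158 mol

F reacted = 0.187 × 843 = 157.6 mol; ν_F = −1, so ξ = 157.6/1 = 157.6 mol.
Outlet amounts (n = n₀ + ν ξ):
  F: 843 − 1(157.6) = 685.4
  E: 1550 − 1(157.6) = 1392
  D: 0 + 1(157.6) = 157.6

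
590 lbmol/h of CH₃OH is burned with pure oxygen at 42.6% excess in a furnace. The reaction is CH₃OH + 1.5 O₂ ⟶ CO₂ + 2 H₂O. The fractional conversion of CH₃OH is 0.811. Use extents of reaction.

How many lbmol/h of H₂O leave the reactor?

957 lbmol/h

Stoichiometric O₂ = 1.5 × 590 = 885 lbmol/h; O₂ fed = 885 × 1.426 = 1262 lbmol/h.
Fuel reacted = 0.811 × 590 → ξ = 478.5 lbmol/h.
Outlet (n = n₀ + ν ξ):
  CH₃OH: 590 − 1(478.5) = 111.5
  O₂: 1262 − 1.5(478.5) = 544.3
  CO₂: 0 + 1(478.5) = 478.5
  H₂O: 0 + 2(478.5) = 957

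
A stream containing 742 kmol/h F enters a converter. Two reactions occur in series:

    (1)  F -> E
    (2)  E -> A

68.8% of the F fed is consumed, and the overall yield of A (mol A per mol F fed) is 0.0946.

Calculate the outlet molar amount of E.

440 kmol/h

Conversion of F: F consumed = 1ξ₁ = 0.688 × 742 → ξ₁ = 510.5 kmol/h.
Yield of A: 1ξ₂ / 742 = 0.0946 → ξ₂ = 70.19 kmol/h.
Outlet amounts (n = n₀ + Σ ν·ξ):
  F: 742 − 1(510.5) = 231.5
  E: 0 + 1(510.5) − 1(70.19) = 440.3
  A: 0 + 1(70.19) = 70.19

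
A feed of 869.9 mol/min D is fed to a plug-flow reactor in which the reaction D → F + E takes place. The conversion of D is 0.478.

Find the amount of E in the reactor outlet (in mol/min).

D reacted = 0.478 × 869.9 = 415.8 mol/min; ν_D = −1, so ξ = 415.8/1 = 415.8 mol/min.
Outlet amounts (n = n₀ + ν ξ):
  D: 869.9 − 1(415.8) = 454.1
  F: 0 + 1(415.8) = 415.8
  E: 0 + 1(415.8) = 415.8

416 mol/min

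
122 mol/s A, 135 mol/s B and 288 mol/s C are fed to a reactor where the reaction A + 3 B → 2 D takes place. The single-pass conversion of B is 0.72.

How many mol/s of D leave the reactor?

64.8 mol/s

B reacted = 0.72 × 135 = 97.2 mol/s; ν_B = −3, so ξ = 97.2/3 = 32.4 mol/s.
Outlet amounts (n = n₀ + ν ξ):
  A: 122 − 1(32.4) = 89.6
  B: 135 − 3(32.4) = 37.8
  D: 0 + 2(32.4) = 64.8
  C: 288 (inert)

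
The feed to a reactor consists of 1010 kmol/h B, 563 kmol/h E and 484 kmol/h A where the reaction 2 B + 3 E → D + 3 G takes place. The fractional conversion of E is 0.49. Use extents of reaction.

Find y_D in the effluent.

E reacted = 0.49 × 563 = 275.9 kmol/h; ν_E = −3, so ξ = 275.9/3 = 91.96 kmol/h.
Outlet amounts (n = n₀ + ν ξ):
  B: 1010 − 2(91.96) = 826.1
  E: 563 − 3(91.96) = 287.1
  D: 0 + 1(91.96) = 91.96
  G: 0 + 3(91.96) = 275.9
  A: 484 (inert)
Total out = 1965 kmol/h; y_D = 91.96 / 1965 = 0.0468.

0.0468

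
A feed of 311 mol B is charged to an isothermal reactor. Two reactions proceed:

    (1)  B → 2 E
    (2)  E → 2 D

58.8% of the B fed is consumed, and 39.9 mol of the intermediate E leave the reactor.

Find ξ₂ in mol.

Conversion of B: B consumed = 1ξ₁ = 0.588 × 311 → ξ₁ = 182.9 mol.
E balance: n_E = 0 + 2ξ₁ − 1ξ₂ = 39.9 → ξ₂ = (2·182.9 − 39.9)/1 = 325.8 mol.
Outlet amounts (n = n₀ + Σ ν·ξ):
  B: 311 − 1(182.9) = 128.1
  E: 0 + 2(182.9) − 1(325.8) = 39.9
  D: 0 + 2(325.8) = 651.7

ξ₂ = 326 mol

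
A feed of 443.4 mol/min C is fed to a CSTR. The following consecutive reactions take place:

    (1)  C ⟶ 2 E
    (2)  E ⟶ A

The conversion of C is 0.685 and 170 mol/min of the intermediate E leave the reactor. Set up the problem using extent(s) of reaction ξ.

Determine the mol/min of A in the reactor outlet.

Conversion of C: C consumed = 1ξ₁ = 0.685 × 443.4 → ξ₁ = 303.7 mol/min.
E balance: n_E = 0 + 2ξ₁ − 1ξ₂ = 170 → ξ₂ = (2·303.7 − 170)/1 = 437.5 mol/min.
Outlet amounts (n = n₀ + Σ ν·ξ):
  C: 443.4 − 1(303.7) = 139.7
  E: 0 + 2(303.7) − 1(437.5) = 170
  A: 0 + 1(437.5) = 437.5

437 mol/min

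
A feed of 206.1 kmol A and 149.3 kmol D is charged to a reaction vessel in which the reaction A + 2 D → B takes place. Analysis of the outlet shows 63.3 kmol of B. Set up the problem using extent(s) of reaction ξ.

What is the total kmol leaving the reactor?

For B: n = n₀ + 1ξ → 63.3 = 0 + 1ξ, giving ξ = 63.3 kmol.
Outlet amounts (n = n₀ + ν ξ):
  A: 206.1 − 1(63.3) = 142.8
  D: 149.3 − 2(63.3) = 22.7
  B: 0 + 1(63.3) = 63.3
Total out = 142.8 + 22.7 + 63.3 = 228.8 kmol.

229 kmol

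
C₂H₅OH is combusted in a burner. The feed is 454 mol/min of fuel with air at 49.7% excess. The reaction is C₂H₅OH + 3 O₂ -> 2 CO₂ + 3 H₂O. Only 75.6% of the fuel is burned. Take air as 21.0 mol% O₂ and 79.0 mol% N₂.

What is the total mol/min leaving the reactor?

10500 mol/min

Stoichiometric O₂ = 3 × 454 = 1362 mol/min; O₂ fed = 1362 × 1.497 = 2039 mol/min.
N₂ fed = 2039 × 79/21 = 7670 mol/min.
Fuel reacted = 0.756 × 454 → ξ = 343.2 mol/min.
Outlet (n = n₀ + ν ξ):
  C₂H₅OH: 454 − 1(343.2) = 110.8
  O₂: 2039 − 3(343.2) = 1009
  N₂: 7670 (inert)
  CO₂: 0 + 2(343.2) = 686.4
  H₂O: 0 + 3(343.2) = 1030
Total out = 110.8 + 1009 + 7670 + 686.4 + 1030 = 10510 mol/min.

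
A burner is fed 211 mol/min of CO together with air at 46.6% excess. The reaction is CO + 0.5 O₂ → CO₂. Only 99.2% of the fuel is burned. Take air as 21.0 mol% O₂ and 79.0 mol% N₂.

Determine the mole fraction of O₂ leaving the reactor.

0.0593

Stoichiometric O₂ = 0.5 × 211 = 105.5 mol/min; O₂ fed = 105.5 × 1.466 = 154.7 mol/min.
N₂ fed = 154.7 × 79/21 = 581.8 mol/min.
Fuel reacted = 0.992 × 211 → ξ = 209.3 mol/min.
Outlet (n = n₀ + ν ξ):
  CO: 211 − 1(209.3) = 1.688
  O₂: 154.7 − 0.5(209.3) = 50.01
  N₂: 581.8 (inert)
  CO₂: 0 + 1(209.3) = 209.3
Total out = 842.8 mol/min; y_O₂ = 50.01 / 842.8 = 0.05933.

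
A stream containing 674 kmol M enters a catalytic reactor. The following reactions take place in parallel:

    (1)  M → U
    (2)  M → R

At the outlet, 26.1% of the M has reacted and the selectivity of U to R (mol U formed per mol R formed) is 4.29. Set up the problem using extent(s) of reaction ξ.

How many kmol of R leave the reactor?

Conversion of M: M consumed = 0.261 × 674 = 175.9 kmol = 1ξ₁ + 1ξ₂.
Selectivity: 1ξ₁ / (1ξ₂) = 4.29 → ξ₁ = 4.29 ξ₂.
Substitute: (1·4.29 + 1) ξ₂ = 175.9 → ξ₂ = 33.25 kmol, ξ₁ = 142.7 kmol.
Outlet amounts (n = n₀ + Σ ν·ξ):
  M: 674 − 1(142.7) − 1(33.25) = 498.1
  U: 0 + 1(142.7) = 142.7
  R: 0 + 1(33.25) = 33.25

33.3 kmol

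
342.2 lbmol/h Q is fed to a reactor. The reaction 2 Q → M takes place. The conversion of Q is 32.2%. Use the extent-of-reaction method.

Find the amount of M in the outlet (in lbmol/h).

Q reacted = 0.322 × 342.2 = 110.2 lbmol/h; ν_Q = −2, so ξ = 110.2/2 = 55.09 lbmol/h.
Outlet amounts (n = n₀ + ν ξ):
  Q: 342.2 − 2(55.09) = 232
  M: 0 + 1(55.09) = 55.09

55.1 lbmol/h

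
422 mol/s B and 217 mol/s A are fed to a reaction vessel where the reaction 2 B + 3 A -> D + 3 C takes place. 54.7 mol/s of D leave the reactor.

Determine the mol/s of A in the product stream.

52.9 mol/s

For D: n = n₀ + 1ξ → 54.7 = 0 + 1ξ, giving ξ = 54.7 mol/s.
Outlet amounts (n = n₀ + ν ξ):
  B: 422 − 2(54.7) = 312.6
  A: 217 − 3(54.7) = 52.9
  D: 0 + 1(54.7) = 54.7
  C: 0 + 3(54.7) = 164.1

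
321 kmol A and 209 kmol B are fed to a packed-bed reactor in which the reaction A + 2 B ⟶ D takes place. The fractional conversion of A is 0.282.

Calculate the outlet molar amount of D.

A reacted = 0.282 × 321 = 90.52 kmol; ν_A = −1, so ξ = 90.52/1 = 90.52 kmol.
Outlet amounts (n = n₀ + ν ξ):
  A: 321 − 1(90.52) = 230.5
  B: 209 − 2(90.52) = 27.96
  D: 0 + 1(90.52) = 90.52

90.5 kmol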